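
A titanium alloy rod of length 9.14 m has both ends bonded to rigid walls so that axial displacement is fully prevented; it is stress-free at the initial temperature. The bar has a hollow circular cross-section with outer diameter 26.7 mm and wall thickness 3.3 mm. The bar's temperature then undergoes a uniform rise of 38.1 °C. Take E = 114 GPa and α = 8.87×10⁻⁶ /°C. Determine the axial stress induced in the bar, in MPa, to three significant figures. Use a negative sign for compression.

Free thermal expansion αLΔT = 8.87e-6 · 9140 · 38.1 = 3.089 mm.
The walls impose strain ε = −(3.089)/9140 = -3.3795e-04; σ = Eε = 114000 · -3.3795e-04 = -38.53 MPa.

-38.5 MPa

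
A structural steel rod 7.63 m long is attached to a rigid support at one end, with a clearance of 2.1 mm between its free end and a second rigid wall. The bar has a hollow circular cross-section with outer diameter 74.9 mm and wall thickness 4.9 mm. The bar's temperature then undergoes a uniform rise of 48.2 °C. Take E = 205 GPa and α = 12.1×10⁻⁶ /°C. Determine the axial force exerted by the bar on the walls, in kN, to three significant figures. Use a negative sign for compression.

-68.0 kN

Free thermal expansion αLΔT = 12.1e-6 · 7630 · 48.2 = 4.45 mm.
The walls engage after the gap closes; constrained expansion = 4.45 − 2.1 = 2.35 mm.
The walls impose strain ε = −(2.35)/7630 = -3.0799e-04; σ = Eε = 205000 · -3.0799e-04 = -63.14 MPa.
Wall reaction R = σ·A = -63.14·1078 = -68040 N = -68.04 kN.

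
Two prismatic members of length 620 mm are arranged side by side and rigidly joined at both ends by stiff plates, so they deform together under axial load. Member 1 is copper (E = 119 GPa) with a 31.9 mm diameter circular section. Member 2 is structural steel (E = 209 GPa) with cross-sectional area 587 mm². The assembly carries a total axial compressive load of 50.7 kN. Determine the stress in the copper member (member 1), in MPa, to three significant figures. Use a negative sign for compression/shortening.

-27.7 MPa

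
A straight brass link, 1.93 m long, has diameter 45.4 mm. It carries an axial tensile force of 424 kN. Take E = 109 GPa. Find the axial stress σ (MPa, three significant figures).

A = 1619 mm².
σ = N/A = 424000/1619 = 261.9 MPa.

262 MPa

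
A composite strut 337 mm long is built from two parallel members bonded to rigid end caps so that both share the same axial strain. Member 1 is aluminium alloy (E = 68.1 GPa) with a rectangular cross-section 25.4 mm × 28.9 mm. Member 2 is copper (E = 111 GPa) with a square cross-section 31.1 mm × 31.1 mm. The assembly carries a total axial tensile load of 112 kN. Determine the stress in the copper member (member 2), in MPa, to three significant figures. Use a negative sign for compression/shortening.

79.0 MPa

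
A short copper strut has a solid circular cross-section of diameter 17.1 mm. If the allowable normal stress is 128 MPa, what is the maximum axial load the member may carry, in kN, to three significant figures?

29.4 kN

A = 229.7 mm².
P_max = σ_allow · A = 128 · 229.7 = 29400 N = 29.4 kN.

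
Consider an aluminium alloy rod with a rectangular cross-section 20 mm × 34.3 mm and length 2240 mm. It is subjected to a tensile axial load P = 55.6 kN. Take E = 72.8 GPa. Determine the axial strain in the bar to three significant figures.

0.00111

A = 686 mm².
σ = N/A = 81.05 MPa; ε = σ/E = 81.05/72800 = 1.113e-03.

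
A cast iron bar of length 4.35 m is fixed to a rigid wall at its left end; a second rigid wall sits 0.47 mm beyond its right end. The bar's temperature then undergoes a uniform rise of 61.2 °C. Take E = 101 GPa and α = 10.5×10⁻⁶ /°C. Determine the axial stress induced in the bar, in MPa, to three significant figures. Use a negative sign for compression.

Free thermal expansion αLΔT = 10.5e-6 · 4350 · 61.2 = 2.795 mm.
The walls engage after the gap closes; constrained expansion = 2.795 − 0.47 = 2.325 mm.
The walls impose strain ε = −(2.325)/4350 = -5.3455e-04; σ = Eε = 101000 · -5.3455e-04 = -53.99 MPa.

-54.0 MPa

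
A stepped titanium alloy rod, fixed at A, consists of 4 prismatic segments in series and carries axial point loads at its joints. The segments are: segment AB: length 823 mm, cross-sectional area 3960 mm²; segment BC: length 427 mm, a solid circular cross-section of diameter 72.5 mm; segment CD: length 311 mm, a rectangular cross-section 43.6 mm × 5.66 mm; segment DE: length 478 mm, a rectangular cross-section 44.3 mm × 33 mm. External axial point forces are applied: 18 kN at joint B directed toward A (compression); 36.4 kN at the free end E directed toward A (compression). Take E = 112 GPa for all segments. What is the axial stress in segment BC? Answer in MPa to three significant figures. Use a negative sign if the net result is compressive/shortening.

-8.82 MPa

Internal axial forces (sectioning from the free end, tension +): N_DE = -36.4 kN, N_CD = -36.4 kN, N_BC = -36.4 kN, N_AB = -54.4 kN.
A_BC = 4128 mm².
σ_BC = N_BC/A_BC = -36400/4128 = -8.817 MPa.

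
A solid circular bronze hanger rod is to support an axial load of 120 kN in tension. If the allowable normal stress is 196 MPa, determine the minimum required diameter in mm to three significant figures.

Required area A ≥ P/σ_allow = 120000/196 = 612.2 mm².
For a solid circular section, d ≥ √(4A/π) = 27.92 mm.

27.9 mm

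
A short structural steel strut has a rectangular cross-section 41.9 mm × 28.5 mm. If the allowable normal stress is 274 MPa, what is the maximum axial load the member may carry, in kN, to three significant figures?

327 kN

A = 1194 mm².
P_max = σ_allow · A = 274 · 1194 = 327200 N = 327.2 kN.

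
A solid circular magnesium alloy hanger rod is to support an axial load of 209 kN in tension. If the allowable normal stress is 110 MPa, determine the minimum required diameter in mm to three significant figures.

49.2 mm

Required area A ≥ P/σ_allow = 209000/110 = 1900 mm².
For a solid circular section, d ≥ √(4A/π) = 49.18 mm.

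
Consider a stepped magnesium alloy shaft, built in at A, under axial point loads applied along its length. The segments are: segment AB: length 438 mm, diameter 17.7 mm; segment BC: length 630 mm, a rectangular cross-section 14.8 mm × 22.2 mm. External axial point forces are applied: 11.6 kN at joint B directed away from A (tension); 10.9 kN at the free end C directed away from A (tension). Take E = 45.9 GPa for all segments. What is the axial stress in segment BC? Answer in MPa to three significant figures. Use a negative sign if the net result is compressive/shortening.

33.2 MPa

Internal axial forces (sectioning from the free end, tension +): N_BC = 10.9 kN, N_AB = 22.5 kN.
A_BC = 328.6 mm².
σ_BC = N_BC/A_BC = 10900/328.6 = 33.18 MPa.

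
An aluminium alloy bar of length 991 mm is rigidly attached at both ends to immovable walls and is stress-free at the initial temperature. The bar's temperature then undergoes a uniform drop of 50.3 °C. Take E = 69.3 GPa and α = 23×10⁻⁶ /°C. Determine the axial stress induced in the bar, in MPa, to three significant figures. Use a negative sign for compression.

80.2 MPa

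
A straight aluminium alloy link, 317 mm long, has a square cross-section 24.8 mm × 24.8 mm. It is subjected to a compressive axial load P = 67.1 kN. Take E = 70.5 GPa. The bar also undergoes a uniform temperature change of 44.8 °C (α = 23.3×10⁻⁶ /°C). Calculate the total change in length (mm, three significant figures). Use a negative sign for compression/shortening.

A = 615 mm².
δ_mech = NL/(AE) = -67100·317/(615·70500) = -0.4906 mm.
δ_thermal = αLΔT = 23.3e-6·317·44.8 = 0.3309 mm.
δ = δ_mech + δ_thermal = -0.1597 mm.

-0.160 mm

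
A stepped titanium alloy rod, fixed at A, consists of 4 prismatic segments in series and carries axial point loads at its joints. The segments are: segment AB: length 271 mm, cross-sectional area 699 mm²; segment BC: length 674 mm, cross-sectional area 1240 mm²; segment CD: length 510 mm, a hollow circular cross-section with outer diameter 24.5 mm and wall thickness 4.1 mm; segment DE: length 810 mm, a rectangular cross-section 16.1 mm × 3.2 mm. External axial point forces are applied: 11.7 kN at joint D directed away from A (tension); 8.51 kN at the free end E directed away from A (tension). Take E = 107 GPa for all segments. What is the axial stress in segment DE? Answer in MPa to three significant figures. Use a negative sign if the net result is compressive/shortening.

165 MPa

Internal axial forces (sectioning from the free end, tension +): N_DE = 8.51 kN, N_CD = 20.21 kN, N_BC = 20.21 kN, N_AB = 20.21 kN.
A_DE = 51.52 mm².
σ_DE = N_DE/A_DE = 8510/51.52 = 165.2 MPa.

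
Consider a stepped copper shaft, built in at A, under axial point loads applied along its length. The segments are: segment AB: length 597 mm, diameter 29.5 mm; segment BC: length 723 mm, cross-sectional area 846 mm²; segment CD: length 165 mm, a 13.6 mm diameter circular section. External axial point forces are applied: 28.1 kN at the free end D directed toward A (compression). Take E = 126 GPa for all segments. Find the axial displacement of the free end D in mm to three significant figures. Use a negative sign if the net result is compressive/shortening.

Internal axial forces (sectioning from the free end, tension +): N_CD = -28.1 kN, N_BC = -28.1 kN, N_AB = -28.1 kN.
A_AB = 683.5 mm².
A_CD = 145.3 mm².
δ_AB = -28100·597/(683.5·126000) = -0.1948 mm
δ_BC = -28100·723/(846·126000) = -0.1906 mm
δ_CD = -28100·165/(145.3·126000) = -0.2533 mm
δ = Σδ_i = -0.6387 mm.

-0.639 mm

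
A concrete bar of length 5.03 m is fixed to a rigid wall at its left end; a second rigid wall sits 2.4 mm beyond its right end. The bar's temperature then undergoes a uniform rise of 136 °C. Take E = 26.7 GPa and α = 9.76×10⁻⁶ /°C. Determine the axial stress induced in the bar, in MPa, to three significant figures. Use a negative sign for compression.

-22.7 MPa

Free thermal expansion αLΔT = 9.76e-6 · 5030 · 136 = 6.677 mm.
The walls engage after the gap closes; constrained expansion = 6.677 − 2.4 = 4.277 mm.
The walls impose strain ε = −(4.277)/5030 = -8.5022e-04; σ = Eε = 26700 · -8.5022e-04 = -22.7 MPa.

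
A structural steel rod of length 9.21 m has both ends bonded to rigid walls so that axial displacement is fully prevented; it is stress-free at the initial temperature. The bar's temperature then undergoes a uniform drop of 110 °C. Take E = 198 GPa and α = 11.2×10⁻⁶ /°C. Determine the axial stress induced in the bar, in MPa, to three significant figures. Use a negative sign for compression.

244 MPa

Free thermal expansion αLΔT = 11.2e-6 · 9210 · -110 = -11.35 mm.
The walls impose strain ε = −(-11.35)/9210 = 1.2320e-03; σ = Eε = 198000 · 1.2320e-03 = 243.9 MPa.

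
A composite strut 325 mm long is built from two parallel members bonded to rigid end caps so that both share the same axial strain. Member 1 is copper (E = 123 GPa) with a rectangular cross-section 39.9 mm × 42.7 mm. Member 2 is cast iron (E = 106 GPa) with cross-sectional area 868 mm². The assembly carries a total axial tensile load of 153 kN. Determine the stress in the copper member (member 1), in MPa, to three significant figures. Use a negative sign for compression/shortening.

A_1 = 1704 mm².
Equal strain + equilibrium ⇒ each member carries load in proportion to AE: A₁E₁ = 209600000 N, A₂E₂ = 92010000 N, ΣAE = 301600000 N.
σ₁ = P·E₁/ΣAE = 153000·123000/301600000 = 62.4 MPa.

62.4 MPa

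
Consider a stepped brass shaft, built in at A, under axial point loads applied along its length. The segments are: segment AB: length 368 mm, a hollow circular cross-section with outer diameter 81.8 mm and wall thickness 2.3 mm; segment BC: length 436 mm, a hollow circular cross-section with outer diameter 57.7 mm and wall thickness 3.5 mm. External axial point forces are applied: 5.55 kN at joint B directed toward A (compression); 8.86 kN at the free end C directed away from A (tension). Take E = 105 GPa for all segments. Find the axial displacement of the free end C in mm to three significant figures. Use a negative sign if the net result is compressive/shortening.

Internal axial forces (sectioning from the free end, tension +): N_BC = 8.86 kN, N_AB = 3.31 kN.
A_AB = 574.4 mm².
A_BC = 596 mm².
δ_AB = 3310·368/(574.4·105000) = 0.02019 mm
δ_BC = 8860·436/(596·105000) = 0.06173 mm
δ = Σδ_i = 0.08193 mm.

0.0819 mm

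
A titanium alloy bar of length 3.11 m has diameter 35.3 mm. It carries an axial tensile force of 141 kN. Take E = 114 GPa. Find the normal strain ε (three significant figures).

A = 978.7 mm².
σ = N/A = 144.1 MPa; ε = σ/E = 144.1/114000 = 1.264e-03.

0.00126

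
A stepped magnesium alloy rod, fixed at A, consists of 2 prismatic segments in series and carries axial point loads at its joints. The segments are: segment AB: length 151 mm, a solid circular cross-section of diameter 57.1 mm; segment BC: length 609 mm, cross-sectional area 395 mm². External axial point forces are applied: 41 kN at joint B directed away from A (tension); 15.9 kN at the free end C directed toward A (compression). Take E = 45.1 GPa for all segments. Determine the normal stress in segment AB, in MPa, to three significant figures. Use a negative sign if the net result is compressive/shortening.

9.80 MPa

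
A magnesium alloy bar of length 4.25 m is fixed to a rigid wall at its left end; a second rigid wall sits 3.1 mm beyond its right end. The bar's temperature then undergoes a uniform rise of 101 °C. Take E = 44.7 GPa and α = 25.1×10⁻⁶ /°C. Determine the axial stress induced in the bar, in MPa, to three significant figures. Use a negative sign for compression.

-80.7 MPa

Free thermal expansion αLΔT = 25.1e-6 · 4250 · 101 = 10.77 mm.
The walls engage after the gap closes; constrained expansion = 10.77 − 3.1 = 7.674 mm.
The walls impose strain ε = −(7.674)/4250 = -1.8057e-03; σ = Eε = 44700 · -1.8057e-03 = -80.71 MPa.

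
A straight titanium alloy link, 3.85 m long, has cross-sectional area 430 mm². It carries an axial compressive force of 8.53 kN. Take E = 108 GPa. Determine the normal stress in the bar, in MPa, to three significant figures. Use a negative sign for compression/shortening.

σ = N/A = -8530/430 = -19.84 MPa.

-19.8 MPa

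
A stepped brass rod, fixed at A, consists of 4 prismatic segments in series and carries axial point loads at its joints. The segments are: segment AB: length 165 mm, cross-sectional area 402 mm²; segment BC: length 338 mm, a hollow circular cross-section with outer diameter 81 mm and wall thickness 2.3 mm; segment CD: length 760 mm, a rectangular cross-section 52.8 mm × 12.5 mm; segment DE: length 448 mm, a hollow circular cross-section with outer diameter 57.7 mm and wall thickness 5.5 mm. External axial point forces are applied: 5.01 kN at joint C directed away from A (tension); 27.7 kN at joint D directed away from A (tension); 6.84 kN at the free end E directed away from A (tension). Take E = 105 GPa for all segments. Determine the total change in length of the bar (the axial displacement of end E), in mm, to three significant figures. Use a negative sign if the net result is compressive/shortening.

Internal axial forces (sectioning from the free end, tension +): N_DE = 6.84 kN, N_CD = 34.54 kN, N_BC = 39.55 kN, N_AB = 39.55 kN.
A_BC = 568.7 mm².
A_CD = 660 mm².
A_DE = 902 mm².
δ_AB = 39550·165/(402·105000) = 0.1546 mm
δ_BC = 39550·338/(568.7·105000) = 0.2239 mm
δ_CD = 34540·760/(660·105000) = 0.3788 mm
δ_DE = 6840·448/(902·105000) = 0.03236 mm
δ = Σδ_i = 0.7896 mm.

0.790 mm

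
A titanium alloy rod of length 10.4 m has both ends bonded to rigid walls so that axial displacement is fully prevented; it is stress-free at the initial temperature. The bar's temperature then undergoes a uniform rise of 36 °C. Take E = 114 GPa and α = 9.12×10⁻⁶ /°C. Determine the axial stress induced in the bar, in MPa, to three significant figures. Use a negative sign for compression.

-37.4 MPa

Free thermal expansion αLΔT = 9.12e-6 · 10400 · 36 = 3.415 mm.
The walls impose strain ε = −(3.415)/10400 = -3.2832e-04; σ = Eε = 114000 · -3.2832e-04 = -37.43 MPa.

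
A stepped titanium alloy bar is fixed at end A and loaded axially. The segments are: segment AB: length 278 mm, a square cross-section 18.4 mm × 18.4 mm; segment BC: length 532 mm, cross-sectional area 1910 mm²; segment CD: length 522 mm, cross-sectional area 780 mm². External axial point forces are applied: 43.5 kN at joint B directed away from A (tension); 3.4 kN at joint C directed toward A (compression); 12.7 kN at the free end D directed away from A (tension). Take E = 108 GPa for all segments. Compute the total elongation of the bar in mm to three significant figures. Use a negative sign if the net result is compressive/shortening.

0.504 mm

Internal axial forces (sectioning from the free end, tension +): N_CD = 12.7 kN, N_BC = 9.3 kN, N_AB = 52.8 kN.
A_AB = 338.6 mm².
δ_AB = 52800·278/(338.6·108000) = 0.4014 mm
δ_BC = 9300·532/(1910·108000) = 0.02398 mm
δ_CD = 12700·522/(780·108000) = 0.0787 mm
δ = Σδ_i = 0.5041 mm.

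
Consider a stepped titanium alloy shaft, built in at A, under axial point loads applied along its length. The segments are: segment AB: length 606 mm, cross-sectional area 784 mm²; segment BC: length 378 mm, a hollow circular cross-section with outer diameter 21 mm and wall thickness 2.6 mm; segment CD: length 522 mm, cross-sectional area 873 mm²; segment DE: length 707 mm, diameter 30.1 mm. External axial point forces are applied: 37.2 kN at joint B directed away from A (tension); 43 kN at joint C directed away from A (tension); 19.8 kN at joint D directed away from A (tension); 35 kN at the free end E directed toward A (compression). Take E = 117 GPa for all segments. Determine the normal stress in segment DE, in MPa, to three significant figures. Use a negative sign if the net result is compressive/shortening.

Internal axial forces (sectioning from the free end, tension +): N_DE = -35 kN, N_CD = -15.2 kN, N_BC = 27.8 kN, N_AB = 65 kN.
A_DE = 711.6 mm².
σ_DE = N_DE/A_DE = -35000/711.6 = -49.19 MPa.

-49.2 MPa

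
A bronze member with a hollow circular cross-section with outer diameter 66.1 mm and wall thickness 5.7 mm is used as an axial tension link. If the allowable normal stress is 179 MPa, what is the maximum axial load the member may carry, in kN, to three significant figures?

A = 1082 mm².
P_max = σ_allow · A = 179 · 1082 = 193600 N = 193.6 kN.

194 kN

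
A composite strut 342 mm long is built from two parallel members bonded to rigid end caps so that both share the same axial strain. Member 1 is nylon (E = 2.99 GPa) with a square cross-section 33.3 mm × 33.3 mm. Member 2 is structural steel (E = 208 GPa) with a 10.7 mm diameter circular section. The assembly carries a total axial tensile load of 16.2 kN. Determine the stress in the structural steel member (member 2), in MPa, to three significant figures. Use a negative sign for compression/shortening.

153 MPa

A_1 = 1109 mm².
A_2 = 89.92 mm².
Equal strain + equilibrium ⇒ each member carries load in proportion to AE: A₁E₁ = 3316000 N, A₂E₂ = 18700000 N, ΣAE = 22020000 N.
σ₂ = P·E₂/ΣAE = 16200·208000/22020000 = 153 MPa.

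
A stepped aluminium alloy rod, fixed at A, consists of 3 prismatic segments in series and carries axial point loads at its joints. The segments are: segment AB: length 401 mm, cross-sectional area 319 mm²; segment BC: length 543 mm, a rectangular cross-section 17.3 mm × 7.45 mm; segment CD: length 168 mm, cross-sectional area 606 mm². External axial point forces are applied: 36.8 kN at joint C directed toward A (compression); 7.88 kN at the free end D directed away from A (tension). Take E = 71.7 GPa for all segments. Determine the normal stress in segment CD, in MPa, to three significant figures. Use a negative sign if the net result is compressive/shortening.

Internal axial forces (sectioning from the free end, tension +): N_CD = 7.88 kN, N_BC = -28.92 kN, N_AB = -28.92 kN.
σ_CD = N_CD/A_CD = 7880/606 = 13 MPa.

13.0 MPa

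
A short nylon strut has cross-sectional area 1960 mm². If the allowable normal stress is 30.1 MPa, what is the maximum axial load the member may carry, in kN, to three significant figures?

P_max = σ_allow · A = 30.1 · 1960 = 59000 N = 59 kN.

59.0 kN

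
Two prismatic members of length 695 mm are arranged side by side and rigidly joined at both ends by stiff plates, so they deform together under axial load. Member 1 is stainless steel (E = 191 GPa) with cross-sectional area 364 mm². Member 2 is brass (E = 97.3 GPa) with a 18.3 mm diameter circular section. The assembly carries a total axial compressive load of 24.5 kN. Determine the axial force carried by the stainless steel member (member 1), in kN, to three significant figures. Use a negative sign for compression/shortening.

-17.9 kN

A_2 = 263 mm².
Equal strain + equilibrium ⇒ each member carries load in proportion to AE: A₁E₁ = 69520000 N, A₂E₂ = 25590000 N, ΣAE = 95120000 N.
F₁ = P·A₁E₁/ΣAE = -24500·69520000/95120000 = -17910 N.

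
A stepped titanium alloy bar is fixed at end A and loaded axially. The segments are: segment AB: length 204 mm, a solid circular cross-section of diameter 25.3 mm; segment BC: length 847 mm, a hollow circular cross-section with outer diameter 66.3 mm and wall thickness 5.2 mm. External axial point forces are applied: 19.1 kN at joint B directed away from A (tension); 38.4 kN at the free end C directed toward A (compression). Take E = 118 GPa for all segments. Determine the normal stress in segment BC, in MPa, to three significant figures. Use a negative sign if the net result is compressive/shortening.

-38.5 MPa

Internal axial forces (sectioning from the free end, tension +): N_BC = -38.4 kN, N_AB = -19.3 kN.
A_BC = 998.1 mm².
σ_BC = N_BC/A_BC = -38400/998.1 = -38.47 MPa.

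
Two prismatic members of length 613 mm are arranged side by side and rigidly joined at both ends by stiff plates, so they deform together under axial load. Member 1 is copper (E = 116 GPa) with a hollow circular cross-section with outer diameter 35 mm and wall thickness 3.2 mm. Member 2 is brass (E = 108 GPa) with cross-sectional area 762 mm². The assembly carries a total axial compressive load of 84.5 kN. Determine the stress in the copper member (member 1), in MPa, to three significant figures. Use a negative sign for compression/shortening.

-82.1 MPa

A_1 = 319.7 mm².
Equal strain + equilibrium ⇒ each member carries load in proportion to AE: A₁E₁ = 37080000 N, A₂E₂ = 82300000 N, ΣAE = 119400000 N.
σ₁ = P·E₁/ΣAE = -84500·116000/119400000 = -82.11 MPa.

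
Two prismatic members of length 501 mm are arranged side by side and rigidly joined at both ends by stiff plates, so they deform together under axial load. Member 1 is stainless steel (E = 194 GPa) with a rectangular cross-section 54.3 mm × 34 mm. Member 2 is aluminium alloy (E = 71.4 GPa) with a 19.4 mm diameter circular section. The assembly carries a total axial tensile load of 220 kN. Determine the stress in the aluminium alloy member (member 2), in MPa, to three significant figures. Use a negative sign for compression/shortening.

A_1 = 1846 mm².
A_2 = 295.6 mm².
Equal strain + equilibrium ⇒ each member carries load in proportion to AE: A₁E₁ = 358200000 N, A₂E₂ = 21110000 N, ΣAE = 379300000 N.
σ₂ = P·E₂/ΣAE = 220000·71400/379300000 = 41.42 MPa.

41.4 MPa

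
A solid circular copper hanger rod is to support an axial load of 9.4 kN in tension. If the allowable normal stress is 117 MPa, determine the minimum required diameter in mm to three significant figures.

Required area A ≥ P/σ_allow = 9400/117 = 80.34 mm².
For a solid circular section, d ≥ √(4A/π) = 10.11 mm.

10.1 mm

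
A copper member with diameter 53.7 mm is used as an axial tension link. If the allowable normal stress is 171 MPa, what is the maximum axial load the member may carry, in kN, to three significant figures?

387 kN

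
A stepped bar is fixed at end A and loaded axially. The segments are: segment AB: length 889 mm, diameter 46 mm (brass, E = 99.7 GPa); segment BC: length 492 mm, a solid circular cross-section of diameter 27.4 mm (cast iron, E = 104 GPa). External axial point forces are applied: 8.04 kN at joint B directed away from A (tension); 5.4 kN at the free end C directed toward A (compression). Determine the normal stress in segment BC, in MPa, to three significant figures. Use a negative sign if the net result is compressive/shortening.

Internal axial forces (sectioning from the free end, tension +): N_BC = -5.4 kN, N_AB = 2.64 kN.
A_BC = 589.6 mm².
σ_BC = N_BC/A_BC = -5400/589.6 = -9.158 MPa.

-9.16 MPa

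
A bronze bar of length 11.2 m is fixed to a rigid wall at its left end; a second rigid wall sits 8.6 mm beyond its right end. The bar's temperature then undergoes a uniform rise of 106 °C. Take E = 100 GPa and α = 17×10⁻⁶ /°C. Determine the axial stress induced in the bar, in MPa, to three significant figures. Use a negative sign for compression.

-103 MPa

Free thermal expansion αLΔT = 17e-6 · 11200 · 106 = 20.18 mm.
The walls engage after the gap closes; constrained expansion = 20.18 − 8.6 = 11.58 mm.
The walls impose strain ε = −(11.58)/11200 = -1.0341e-03; σ = Eε = 100000 · -1.0341e-03 = -103.4 MPa.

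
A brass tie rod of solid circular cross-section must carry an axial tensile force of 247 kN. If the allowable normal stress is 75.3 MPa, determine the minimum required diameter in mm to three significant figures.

64.6 mm

Required area A ≥ P/σ_allow = 247000/75.3 = 3280 mm².
For a solid circular section, d ≥ √(4A/π) = 64.63 mm.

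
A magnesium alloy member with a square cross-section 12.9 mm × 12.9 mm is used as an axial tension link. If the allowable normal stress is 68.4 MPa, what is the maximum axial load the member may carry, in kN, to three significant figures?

11.4 kN

A = 166.4 mm².
P_max = σ_allow · A = 68.4 · 166.4 = 11380 N = 11.38 kN.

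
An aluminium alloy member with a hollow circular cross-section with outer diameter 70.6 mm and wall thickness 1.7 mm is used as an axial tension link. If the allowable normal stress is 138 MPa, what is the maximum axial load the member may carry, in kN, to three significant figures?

A = 368 mm².
P_max = σ_allow · A = 138 · 368 = 50780 N = 50.78 kN.

50.8 kN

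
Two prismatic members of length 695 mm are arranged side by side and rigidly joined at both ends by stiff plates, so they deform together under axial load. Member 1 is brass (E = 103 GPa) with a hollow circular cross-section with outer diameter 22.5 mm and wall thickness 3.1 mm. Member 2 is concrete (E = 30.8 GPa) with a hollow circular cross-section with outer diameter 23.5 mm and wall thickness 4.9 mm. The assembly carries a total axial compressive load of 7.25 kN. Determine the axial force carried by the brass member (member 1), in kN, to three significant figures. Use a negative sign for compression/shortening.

A_1 = 188.9 mm².
A_2 = 286.3 mm².
Equal strain + equilibrium ⇒ each member carries load in proportion to AE: A₁E₁ = 19460000 N, A₂E₂ = 8819000 N, ΣAE = 28280000 N.
F₁ = P·A₁E₁/ΣAE = -7250·19460000/28280000 = -4989 N.

-4.99 kN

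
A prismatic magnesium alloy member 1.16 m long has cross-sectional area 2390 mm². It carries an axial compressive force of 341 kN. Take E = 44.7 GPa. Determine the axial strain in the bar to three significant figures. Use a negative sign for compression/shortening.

-0.00319

σ = N/A = -142.7 MPa; ε = σ/E = -142.7/44700 = -3.192e-03.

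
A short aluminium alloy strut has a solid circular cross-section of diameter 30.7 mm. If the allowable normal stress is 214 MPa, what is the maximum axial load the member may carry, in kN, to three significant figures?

158 kN

A = 740.2 mm².
P_max = σ_allow · A = 214 · 740.2 = 158400 N = 158.4 kN.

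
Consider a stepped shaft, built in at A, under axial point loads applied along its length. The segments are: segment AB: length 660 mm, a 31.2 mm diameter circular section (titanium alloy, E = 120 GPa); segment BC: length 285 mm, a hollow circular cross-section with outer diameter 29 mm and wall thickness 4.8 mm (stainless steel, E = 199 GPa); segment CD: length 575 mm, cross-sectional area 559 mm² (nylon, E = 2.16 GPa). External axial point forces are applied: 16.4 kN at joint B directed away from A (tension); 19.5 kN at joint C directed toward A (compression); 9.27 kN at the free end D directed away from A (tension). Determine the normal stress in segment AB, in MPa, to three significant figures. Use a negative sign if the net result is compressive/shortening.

8.07 MPa

Internal axial forces (sectioning from the free end, tension +): N_CD = 9.27 kN, N_BC = -10.23 kN, N_AB = 6.17 kN.
A_AB = 764.5 mm².
σ_AB = N_AB/A_AB = 6170/764.5 = 8.07 MPa.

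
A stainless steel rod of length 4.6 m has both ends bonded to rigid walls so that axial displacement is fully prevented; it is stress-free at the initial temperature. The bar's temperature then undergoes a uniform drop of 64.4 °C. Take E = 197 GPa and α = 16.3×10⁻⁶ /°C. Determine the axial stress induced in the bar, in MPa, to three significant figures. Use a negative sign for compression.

207 MPa

Free thermal expansion αLΔT = 16.3e-6 · 4600 · -64.4 = -4.829 mm.
The walls impose strain ε = −(-4.829)/4600 = 1.0497e-03; σ = Eε = 197000 · 1.0497e-03 = 206.8 MPa.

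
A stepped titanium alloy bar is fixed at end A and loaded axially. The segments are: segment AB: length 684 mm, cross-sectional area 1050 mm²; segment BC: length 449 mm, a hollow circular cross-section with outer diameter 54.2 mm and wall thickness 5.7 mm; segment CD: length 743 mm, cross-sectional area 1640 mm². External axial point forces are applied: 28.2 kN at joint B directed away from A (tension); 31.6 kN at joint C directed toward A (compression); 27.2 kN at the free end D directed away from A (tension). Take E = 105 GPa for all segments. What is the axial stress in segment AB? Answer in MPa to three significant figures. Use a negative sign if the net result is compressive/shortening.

Internal axial forces (sectioning from the free end, tension +): N_CD = 27.2 kN, N_BC = -4.4 kN, N_AB = 23.8 kN.
σ_AB = N_AB/A_AB = 23800/1050 = 22.67 MPa.

22.7 MPa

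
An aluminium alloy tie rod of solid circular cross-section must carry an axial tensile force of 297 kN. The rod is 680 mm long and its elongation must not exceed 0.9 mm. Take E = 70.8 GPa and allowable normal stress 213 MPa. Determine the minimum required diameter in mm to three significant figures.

Required area A ≥ P/σ_allow = 297000/213 = 1394 mm².
For a solid circular section, d ≥ √(4A/π) = 42.14 mm.
Elongation limit: A ≥ PL/(Eδ_allow) = 297000·680/(70800·0.9) = 3169 mm² ⇒ d ≥ 63.53 mm.
The elongation limit governs.

63.5 mm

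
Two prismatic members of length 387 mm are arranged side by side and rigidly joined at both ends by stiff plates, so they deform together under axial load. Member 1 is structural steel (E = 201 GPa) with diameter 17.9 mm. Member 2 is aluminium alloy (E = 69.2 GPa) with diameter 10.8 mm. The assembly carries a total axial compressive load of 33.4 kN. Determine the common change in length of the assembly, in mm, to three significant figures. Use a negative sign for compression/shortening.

A_1 = 251.6 mm².
A_2 = 91.61 mm².
Equal strain + equilibrium ⇒ each member carries load in proportion to AE: A₁E₁ = 50580000 N, A₂E₂ = 6339000 N, ΣAE = 56920000 N.
δ = PL/ΣAE = -33400·387/56920000 = -0.2271 mm.

-0.227 mm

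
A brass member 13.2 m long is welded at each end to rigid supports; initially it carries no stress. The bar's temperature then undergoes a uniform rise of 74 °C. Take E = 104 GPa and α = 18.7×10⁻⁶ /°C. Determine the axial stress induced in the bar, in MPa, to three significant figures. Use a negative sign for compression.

Free thermal expansion αLΔT = 18.7e-6 · 13200 · 74 = 18.27 mm.
The walls impose strain ε = −(18.27)/13200 = -1.3838e-03; σ = Eε = 104000 · -1.3838e-03 = -143.9 MPa.

-144 MPa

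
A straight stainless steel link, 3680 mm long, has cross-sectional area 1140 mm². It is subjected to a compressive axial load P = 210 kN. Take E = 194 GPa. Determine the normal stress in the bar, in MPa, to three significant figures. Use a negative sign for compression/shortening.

-184 MPa

σ = N/A = -210000/1140 = -184.2 MPa.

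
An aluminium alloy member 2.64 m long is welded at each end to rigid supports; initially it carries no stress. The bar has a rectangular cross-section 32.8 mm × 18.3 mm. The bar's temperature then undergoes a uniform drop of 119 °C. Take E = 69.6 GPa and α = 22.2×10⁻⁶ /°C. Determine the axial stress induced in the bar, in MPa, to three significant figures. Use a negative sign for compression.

184 MPa

Free thermal expansion αLΔT = 22.2e-6 · 2640 · -119 = -6.974 mm.
The walls impose strain ε = −(-6.974)/2640 = 2.6418e-03; σ = Eε = 69600 · 2.6418e-03 = 183.9 MPa.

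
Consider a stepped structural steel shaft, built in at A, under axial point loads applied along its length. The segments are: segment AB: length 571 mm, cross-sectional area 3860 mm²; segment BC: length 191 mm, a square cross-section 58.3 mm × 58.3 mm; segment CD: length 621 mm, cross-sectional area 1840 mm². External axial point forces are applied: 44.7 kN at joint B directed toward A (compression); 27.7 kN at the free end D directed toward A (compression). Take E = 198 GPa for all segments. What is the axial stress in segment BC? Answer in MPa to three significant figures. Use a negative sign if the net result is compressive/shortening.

Internal axial forces (sectioning from the free end, tension +): N_CD = -27.7 kN, N_BC = -27.7 kN, N_AB = -72.4 kN.
A_BC = 3399 mm².
σ_BC = N_BC/A_BC = -27700/3399 = -8.15 MPa.

-8.15 MPa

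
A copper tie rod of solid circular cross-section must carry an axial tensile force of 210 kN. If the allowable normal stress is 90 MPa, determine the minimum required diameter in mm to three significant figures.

Required area A ≥ P/σ_allow = 210000/90 = 2333 mm².
For a solid circular section, d ≥ √(4A/π) = 54.51 mm.

54.5 mm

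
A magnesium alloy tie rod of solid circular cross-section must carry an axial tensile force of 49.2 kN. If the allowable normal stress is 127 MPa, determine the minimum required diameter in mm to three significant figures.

22.2 mm

Required area A ≥ P/σ_allow = 49200/127 = 387.4 mm².
For a solid circular section, d ≥ √(4A/π) = 22.21 mm.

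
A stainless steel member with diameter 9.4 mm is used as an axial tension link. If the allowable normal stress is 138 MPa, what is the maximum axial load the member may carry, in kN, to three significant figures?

A = 69.4 mm².
P_max = σ_allow · A = 138 · 69.4 = 9577 N = 9.577 kN.

9.58 kN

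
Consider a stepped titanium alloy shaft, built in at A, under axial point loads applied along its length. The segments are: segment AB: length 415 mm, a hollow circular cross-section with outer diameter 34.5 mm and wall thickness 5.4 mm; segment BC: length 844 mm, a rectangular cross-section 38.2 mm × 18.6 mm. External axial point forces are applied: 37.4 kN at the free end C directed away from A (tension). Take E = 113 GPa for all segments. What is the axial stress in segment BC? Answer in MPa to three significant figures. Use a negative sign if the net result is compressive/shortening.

52.6 MPa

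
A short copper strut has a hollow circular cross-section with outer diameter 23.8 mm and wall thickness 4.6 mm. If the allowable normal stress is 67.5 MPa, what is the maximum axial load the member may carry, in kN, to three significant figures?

18.7 kN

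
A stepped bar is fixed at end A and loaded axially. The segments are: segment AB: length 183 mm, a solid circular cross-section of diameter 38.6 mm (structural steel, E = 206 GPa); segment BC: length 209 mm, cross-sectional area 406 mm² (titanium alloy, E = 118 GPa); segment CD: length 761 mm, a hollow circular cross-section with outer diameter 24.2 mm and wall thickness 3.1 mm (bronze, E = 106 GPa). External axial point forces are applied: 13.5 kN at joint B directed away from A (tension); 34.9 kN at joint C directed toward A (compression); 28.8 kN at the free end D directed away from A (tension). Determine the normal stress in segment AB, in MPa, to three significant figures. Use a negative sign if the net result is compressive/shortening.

6.32 MPa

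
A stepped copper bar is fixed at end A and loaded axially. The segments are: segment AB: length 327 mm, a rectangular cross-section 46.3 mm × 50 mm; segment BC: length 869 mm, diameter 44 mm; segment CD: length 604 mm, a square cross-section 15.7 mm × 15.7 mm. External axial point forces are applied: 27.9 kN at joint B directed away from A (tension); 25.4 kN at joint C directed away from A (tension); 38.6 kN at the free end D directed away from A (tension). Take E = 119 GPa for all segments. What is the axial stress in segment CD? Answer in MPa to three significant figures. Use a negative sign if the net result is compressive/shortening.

Internal axial forces (sectioning from the free end, tension +): N_CD = 38.6 kN, N_BC = 64 kN, N_AB = 91.9 kN.
A_CD = 246.5 mm².
σ_CD = N_CD/A_CD = 38600/246.5 = 156.6 MPa.

157 MPa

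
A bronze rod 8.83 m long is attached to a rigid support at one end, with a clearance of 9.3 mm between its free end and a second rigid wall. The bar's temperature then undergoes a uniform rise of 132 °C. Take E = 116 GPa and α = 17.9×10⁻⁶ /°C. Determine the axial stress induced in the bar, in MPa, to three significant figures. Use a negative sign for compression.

Free thermal expansion αLΔT = 17.9e-6 · 8830 · 132 = 20.86 mm.
The walls engage after the gap closes; constrained expansion = 20.86 − 9.3 = 11.56 mm.
The walls impose strain ε = −(11.56)/8830 = -1.3096e-03; σ = Eε = 116000 · -1.3096e-03 = -151.9 MPa.

-152 MPa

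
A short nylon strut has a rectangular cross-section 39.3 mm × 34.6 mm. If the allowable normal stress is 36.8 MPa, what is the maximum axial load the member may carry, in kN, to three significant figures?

50.0 kN

A = 1360 mm².
P_max = σ_allow · A = 36.8 · 1360 = 50040 N = 50.04 kN.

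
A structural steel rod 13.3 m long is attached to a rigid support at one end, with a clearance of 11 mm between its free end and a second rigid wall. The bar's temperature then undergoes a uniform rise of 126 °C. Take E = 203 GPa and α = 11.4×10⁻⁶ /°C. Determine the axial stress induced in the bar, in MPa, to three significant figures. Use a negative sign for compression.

Free thermal expansion αLΔT = 11.4e-6 · 13300 · 126 = 19.1 mm.
The walls engage after the gap closes; constrained expansion = 19.1 − 11 = 8.104 mm.
The walls impose strain ε = −(8.104)/13300 = -6.0933e-04; σ = Eε = 203000 · -6.0933e-04 = -123.7 MPa.

-124 MPa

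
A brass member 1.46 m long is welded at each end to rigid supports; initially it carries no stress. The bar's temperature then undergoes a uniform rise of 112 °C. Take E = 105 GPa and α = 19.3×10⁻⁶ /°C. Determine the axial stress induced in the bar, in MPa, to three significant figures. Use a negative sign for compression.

Free thermal expansion αLΔT = 19.3e-6 · 1460 · 112 = 3.156 mm.
The walls impose strain ε = −(3.156)/1460 = -2.1616e-03; σ = Eε = 105000 · -2.1616e-03 = -227 MPa.

-227 MPa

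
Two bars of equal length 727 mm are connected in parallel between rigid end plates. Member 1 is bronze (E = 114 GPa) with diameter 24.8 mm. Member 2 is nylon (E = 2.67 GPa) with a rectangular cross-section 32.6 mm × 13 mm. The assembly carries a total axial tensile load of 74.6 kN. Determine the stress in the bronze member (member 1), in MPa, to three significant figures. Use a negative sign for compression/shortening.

151 MPa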